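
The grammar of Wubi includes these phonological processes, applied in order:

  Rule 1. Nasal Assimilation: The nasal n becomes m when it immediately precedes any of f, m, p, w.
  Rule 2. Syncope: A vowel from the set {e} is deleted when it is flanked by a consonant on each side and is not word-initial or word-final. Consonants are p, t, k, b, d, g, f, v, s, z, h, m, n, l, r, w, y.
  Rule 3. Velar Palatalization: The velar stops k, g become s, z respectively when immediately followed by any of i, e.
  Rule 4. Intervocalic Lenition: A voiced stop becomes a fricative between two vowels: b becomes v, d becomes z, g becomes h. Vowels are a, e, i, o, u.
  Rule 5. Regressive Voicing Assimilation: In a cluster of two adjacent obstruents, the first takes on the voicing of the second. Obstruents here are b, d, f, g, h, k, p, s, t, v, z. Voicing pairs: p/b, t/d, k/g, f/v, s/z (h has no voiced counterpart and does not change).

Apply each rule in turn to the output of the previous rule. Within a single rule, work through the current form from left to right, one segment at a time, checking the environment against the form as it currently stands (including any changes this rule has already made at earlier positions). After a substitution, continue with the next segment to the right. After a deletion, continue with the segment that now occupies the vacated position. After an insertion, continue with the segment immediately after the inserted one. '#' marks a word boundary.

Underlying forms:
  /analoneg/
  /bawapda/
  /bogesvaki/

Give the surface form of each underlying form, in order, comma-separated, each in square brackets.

/analoneg/:
  Rule 1 Nasal Assimilation: no change — [analoneg]
  Rule 2 Syncope: [analoneg] → [analong]
  Rule 3 Velar Palatalization: no change — [analong]
  Rule 4 Intervocalic Lenition: no change — [analong]
  Rule 5 Regressive Voicing Assimilation: no change — [analong]
/bawapda/:
  Rule 1 Nasal Assimilation: no change — [bawapda]
  Rule 2 Syncope: no change — [bawapda]
  Rule 3 Velar Palatalization: no change — [bawapda]
  Rule 4 Intervocalic Lenition: no change — [bawapda]
  Rule 5 Regressive Voicing Assimilation: [bawapda] → [bawabda]
/bogesvaki/:
  Rule 1 Nasal Assimilation: no change — [bogesvaki]
  Rule 2 Syncope: [bogesvaki] → [bogsvaki]
  Rule 3 Velar Palatalization: [bogsvaki] → [bogsvasi]
  Rule 4 Intervocalic Lenition: no change — [bogsvasi]
  Rule 5 Regressive Voicing Assimilation: [bogsvasi] → [bokzvasi]

[analong], [bawabda], [bokzvasi]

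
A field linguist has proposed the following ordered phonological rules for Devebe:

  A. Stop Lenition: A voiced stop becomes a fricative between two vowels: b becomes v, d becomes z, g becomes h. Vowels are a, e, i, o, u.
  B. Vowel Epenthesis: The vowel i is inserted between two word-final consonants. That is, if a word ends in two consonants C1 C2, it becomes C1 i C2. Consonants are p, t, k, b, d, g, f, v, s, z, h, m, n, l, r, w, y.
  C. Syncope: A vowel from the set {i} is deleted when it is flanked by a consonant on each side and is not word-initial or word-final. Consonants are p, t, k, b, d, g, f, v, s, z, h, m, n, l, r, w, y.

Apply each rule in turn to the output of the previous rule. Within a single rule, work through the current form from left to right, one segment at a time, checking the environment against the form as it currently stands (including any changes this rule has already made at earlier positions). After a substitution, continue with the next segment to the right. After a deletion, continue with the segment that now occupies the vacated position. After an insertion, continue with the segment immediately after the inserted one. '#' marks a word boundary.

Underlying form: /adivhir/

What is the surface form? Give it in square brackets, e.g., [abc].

A Stop Lenition: [adivhir] → [azivhir]
B Vowel Epenthesis: no change — [azivhir]
C Syncope: [azivhir] → [azvhr]

[azvhr]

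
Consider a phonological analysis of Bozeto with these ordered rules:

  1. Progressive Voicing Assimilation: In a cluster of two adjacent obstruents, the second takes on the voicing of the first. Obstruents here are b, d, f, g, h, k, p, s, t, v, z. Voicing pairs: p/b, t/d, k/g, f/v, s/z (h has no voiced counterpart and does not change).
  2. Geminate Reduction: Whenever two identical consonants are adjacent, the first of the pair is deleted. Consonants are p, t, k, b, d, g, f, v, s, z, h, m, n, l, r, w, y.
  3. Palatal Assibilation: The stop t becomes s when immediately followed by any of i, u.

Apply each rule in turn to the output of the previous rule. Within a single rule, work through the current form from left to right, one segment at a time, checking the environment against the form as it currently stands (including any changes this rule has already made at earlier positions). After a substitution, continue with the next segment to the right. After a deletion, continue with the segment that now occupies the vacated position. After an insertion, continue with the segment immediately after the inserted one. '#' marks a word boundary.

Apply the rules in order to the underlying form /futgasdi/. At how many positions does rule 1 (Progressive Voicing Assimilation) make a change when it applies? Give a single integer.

2

1 Progressive Voicing Assimilation: [futgasdi] → [futkasti]
2 Geminate Reduction: no change — [futkasti]
3 Palatal Assibilation: [futkasti] → [futkassi]
Rule 1 changed 2 position(s).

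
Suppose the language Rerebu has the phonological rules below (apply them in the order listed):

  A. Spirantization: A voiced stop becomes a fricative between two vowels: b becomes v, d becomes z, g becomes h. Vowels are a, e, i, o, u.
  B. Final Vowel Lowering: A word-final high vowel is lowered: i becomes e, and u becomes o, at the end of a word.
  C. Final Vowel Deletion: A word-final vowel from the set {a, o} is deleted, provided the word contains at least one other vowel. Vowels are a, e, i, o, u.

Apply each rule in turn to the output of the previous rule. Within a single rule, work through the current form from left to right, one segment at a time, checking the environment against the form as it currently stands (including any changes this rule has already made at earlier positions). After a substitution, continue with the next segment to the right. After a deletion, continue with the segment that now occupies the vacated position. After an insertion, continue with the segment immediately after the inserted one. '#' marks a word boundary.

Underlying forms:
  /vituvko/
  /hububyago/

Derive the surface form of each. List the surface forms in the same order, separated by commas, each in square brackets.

/vituvko/:
  A Spirantization: no change — [vituvko]
  B Final Vowel Lowering: no change — [vituvko]
  C Final Vowel Deletion: [vituvko] → [vituvk]
/hububyago/:
  A Spirantization: [hububyago] → [huvubyaho]
  B Final Vowel Lowering: no change — [huvubyaho]
  C Final Vowel Deletion: [huvubyaho] → [huvubyah]

[vituvk], [huvubyah]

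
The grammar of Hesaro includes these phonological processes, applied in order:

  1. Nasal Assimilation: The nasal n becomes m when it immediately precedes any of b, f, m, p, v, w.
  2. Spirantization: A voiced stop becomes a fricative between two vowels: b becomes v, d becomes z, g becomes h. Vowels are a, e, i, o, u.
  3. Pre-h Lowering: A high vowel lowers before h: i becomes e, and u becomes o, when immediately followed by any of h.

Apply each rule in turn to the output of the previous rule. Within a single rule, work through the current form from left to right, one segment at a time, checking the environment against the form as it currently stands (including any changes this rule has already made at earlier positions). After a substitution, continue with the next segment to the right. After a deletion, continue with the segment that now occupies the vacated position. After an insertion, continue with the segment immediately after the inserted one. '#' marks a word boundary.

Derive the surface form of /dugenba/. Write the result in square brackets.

1 Nasal Assimilation: [dugenba] → [dugemba]
2 Spirantization: [dugemba] → [duhemba]
3 Pre-h Lowering: [duhemba] → [dohemba]

[dohemba]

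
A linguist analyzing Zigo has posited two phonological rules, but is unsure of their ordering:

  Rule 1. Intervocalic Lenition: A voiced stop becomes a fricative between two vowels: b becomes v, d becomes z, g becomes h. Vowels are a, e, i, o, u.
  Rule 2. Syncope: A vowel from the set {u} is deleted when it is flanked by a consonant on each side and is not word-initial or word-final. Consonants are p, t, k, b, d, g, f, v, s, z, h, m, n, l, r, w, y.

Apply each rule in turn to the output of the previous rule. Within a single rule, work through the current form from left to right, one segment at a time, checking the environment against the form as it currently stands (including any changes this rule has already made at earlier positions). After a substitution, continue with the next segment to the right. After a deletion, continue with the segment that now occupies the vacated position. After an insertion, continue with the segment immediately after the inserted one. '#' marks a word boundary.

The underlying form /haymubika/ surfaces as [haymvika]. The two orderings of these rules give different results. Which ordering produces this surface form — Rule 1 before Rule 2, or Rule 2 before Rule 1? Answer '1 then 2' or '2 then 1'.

Order 1 then 2:
  1 Intervocalic Lenition: [haymubika] → [haymuvika]
  2 Syncope: [haymuvika] → [haymvika]
  result: [haymvika]
Order 2 then 1:
  2 Syncope: [haymubika] → [haymbika]
  1 Intervocalic Lenition: no change — [haymbika]
  result: [haymbika]

1 then 2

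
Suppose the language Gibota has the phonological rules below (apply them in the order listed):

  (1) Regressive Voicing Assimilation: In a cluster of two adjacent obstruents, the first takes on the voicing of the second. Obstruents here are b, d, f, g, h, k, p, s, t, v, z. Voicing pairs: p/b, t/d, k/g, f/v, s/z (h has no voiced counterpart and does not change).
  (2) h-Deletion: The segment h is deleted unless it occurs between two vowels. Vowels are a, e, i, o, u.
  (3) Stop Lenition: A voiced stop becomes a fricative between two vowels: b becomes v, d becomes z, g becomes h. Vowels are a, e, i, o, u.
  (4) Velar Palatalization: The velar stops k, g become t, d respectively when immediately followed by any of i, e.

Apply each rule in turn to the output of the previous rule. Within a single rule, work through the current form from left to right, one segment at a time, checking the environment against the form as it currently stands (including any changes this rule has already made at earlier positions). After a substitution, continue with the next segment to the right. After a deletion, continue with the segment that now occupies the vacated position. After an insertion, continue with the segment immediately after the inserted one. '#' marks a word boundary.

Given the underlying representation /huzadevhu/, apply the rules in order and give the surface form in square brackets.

(1) Regressive Voicing Assimilation: [huzadevhu] → [huzadefhu]
(2) h-Deletion: [huzadefhu] → [uzadefu]
(3) Stop Lenition: [uzadefu] → [uzazefu]
(4) Velar Palatalization: no change — [uzazefu]

[uzazefu]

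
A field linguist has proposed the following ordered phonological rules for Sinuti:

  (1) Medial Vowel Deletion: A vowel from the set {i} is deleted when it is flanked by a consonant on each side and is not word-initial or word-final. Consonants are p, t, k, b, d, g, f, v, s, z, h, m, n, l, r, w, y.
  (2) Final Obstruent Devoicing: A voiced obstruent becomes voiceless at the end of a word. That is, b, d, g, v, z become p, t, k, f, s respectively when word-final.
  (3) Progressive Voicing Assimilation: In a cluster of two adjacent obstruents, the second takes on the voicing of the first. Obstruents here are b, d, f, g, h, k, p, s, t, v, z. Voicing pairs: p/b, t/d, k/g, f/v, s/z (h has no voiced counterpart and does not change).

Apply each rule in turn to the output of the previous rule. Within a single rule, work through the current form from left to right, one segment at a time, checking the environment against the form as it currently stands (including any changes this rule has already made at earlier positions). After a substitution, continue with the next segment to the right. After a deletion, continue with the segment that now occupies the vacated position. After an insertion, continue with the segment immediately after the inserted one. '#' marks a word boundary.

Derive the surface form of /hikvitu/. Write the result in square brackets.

(1) Medial Vowel Deletion: [hikvitu] → [hkvtu]
(2) Final Obstruent Devoicing: no change — [hkvtu]
(3) Progressive Voicing Assimilation: [hkvtu] → [hkftu]

[hkftu]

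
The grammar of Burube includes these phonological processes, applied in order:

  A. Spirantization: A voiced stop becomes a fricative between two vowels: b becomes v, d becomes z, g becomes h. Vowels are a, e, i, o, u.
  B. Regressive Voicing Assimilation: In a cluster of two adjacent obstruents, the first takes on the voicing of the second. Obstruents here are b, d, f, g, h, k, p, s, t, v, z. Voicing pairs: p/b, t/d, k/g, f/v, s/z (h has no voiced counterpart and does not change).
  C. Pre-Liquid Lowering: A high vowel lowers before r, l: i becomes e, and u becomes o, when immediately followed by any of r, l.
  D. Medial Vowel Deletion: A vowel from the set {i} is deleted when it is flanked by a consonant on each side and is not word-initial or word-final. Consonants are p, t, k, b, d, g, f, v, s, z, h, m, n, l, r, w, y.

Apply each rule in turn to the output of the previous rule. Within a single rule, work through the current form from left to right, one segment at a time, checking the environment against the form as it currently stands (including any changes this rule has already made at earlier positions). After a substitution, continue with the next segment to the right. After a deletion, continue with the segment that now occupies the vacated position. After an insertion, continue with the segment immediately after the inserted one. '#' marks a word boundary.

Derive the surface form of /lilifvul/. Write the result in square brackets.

A Spirantization: no change — [lilifvul]
B Regressive Voicing Assimilation: [lilifvul] → [lilivvul]
C Pre-Liquid Lowering: [lilivvul] → [lelivvol]
D Medial Vowel Deletion: [lelivvol] → [lelvvol]

[lelvvol]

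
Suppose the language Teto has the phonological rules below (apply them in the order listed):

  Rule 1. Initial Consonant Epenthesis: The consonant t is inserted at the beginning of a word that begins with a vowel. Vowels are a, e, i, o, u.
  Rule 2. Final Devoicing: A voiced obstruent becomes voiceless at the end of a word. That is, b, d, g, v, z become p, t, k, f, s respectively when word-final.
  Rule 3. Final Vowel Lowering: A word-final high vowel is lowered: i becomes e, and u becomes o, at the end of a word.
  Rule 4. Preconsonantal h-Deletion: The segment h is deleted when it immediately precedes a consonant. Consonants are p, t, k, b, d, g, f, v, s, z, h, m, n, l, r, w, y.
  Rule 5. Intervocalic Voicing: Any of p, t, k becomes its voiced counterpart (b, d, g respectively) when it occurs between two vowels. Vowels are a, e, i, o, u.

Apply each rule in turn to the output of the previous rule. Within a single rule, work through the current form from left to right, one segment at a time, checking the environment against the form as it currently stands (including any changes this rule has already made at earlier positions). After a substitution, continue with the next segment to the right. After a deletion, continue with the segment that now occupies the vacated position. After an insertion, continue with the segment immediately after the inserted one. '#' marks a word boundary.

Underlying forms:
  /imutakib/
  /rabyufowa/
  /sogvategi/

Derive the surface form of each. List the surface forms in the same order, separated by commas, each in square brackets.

[timudagip], [rabyufowa], [sogvadege]

/imutakib/:
  Rule 1 Initial Consonant Epenthesis: [imutakib] → [timutakib]
  Rule 2 Final Devoicing: [timutakib] → [timutakip]
  Rule 3 Final Vowel Lowering: no change — [timutakip]
  Rule 4 Preconsonantal h-Deletion: no change — [timutakip]
  Rule 5 Intervocalic Voicing: [timutakip] → [timudagip]
/rabyufowa/:
  Rule 1 Initial Consonant Epenthesis: no change — [rabyufowa]
  Rule 2 Final Devoicing: no change — [rabyufowa]
  Rule 3 Final Vowel Lowering: no change — [rabyufowa]
  Rule 4 Preconsonantal h-Deletion: no change — [rabyufowa]
  Rule 5 Intervocalic Voicing: no change — [rabyufowa]
/sogvategi/:
  Rule 1 Initial Consonant Epenthesis: no change — [sogvategi]
  Rule 2 Final Devoicing: no change — [sogvategi]
  Rule 3 Final Vowel Lowering: [sogvategi] → [sogvatege]
  Rule 4 Preconsonantal h-Deletion: no change — [sogvatege]
  Rule 5 Intervocalic Voicing: [sogvatege] → [sogvadege]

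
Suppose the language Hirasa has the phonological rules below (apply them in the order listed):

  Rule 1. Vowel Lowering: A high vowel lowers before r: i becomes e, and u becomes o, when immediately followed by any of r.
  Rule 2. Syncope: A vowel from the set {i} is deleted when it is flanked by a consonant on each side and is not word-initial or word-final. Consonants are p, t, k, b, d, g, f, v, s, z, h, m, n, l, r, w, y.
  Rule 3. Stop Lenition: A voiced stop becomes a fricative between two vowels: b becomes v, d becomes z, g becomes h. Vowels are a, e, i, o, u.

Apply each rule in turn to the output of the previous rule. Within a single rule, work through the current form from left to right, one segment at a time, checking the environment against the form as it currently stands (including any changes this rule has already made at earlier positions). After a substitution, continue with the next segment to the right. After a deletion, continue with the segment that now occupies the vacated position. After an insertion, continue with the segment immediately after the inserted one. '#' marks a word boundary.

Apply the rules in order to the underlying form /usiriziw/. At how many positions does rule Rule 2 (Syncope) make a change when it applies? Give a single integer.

Rule 1 Vowel Lowering: [usiriziw] → [useriziw]
Rule 2 Syncope: [useriziw] → [userzw]
Rule 3 Stop Lenition: no change — [userzw]
Rule Rule 2 changed 2 position(s).

2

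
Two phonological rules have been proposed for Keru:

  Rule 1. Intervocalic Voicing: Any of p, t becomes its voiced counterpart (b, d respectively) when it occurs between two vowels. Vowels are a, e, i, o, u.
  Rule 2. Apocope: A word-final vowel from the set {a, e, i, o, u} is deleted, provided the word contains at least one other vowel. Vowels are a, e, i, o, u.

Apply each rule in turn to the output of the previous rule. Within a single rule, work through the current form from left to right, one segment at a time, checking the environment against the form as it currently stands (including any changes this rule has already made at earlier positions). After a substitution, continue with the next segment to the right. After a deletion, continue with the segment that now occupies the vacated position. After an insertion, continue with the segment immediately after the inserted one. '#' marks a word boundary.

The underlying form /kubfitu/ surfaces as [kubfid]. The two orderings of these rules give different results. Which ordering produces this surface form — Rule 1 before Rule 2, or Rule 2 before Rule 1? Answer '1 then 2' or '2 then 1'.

Order 1 then 2:
  1 Intervocalic Voicing: [kubfitu] → [kubfidu]
  2 Apocope: [kubfidu] → [kubfid]
  result: [kubfid]
Order 2 then 1:
  2 Apocope: [kubfitu] → [kubfit]
  1 Intervocalic Voicing: no change — [kubfit]
  result: [kubfit]

1 then 2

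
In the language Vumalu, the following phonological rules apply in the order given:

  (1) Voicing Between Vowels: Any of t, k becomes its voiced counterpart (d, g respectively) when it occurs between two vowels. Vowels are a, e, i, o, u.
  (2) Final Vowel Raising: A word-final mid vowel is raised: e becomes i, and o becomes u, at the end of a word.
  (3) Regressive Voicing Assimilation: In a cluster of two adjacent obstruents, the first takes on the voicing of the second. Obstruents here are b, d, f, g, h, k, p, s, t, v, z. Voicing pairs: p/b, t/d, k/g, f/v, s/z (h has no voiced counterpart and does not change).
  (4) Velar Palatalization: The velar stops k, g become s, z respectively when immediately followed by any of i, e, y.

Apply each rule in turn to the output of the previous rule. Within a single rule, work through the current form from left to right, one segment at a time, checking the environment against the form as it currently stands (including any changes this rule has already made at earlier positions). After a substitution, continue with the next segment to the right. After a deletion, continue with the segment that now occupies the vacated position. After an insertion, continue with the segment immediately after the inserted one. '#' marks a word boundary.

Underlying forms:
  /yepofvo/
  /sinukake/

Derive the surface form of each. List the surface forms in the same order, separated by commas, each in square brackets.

[yepovvu], [sinugazi]

/yepofvo/:
  (1) Voicing Between Vowels: no change — [yepofvo]
  (2) Final Vowel Raising: [yepofvo] → [yepofvu]
  (3) Regressive Voicing Assimilation: [yepofvu] → [yepovvu]
  (4) Velar Palatalization: no change — [yepovvu]
/sinukake/:
  (1) Voicing Between Vowels: [sinukake] → [sinugage]
  (2) Final Vowel Raising: [sinugage] → [sinugagi]
  (3) Regressive Voicing Assimilation: no change — [sinugagi]
  (4) Velar Palatalization: [sinugagi] → [sinugazi]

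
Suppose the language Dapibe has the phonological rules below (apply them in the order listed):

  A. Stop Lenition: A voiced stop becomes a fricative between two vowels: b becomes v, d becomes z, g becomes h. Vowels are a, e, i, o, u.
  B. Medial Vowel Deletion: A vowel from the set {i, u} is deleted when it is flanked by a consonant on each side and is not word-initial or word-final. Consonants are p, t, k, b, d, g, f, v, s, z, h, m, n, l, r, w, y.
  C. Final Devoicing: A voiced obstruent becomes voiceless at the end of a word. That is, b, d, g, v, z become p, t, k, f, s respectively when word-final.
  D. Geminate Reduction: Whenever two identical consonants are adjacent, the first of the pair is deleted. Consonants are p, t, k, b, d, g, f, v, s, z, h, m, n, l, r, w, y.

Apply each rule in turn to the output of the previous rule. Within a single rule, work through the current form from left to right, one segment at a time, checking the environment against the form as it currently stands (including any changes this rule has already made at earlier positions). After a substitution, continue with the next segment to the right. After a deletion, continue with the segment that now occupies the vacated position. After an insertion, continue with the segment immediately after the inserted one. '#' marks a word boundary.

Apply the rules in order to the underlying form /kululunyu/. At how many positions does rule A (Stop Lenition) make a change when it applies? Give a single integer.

0

A Stop Lenition: no change — [kululunyu]
B Medial Vowel Deletion: [kululunyu] → [kllnyu]
C Final Devoicing: no change — [kllnyu]
D Geminate Reduction: [kllnyu] → [klnyu]
Rule A changed 0 position(s).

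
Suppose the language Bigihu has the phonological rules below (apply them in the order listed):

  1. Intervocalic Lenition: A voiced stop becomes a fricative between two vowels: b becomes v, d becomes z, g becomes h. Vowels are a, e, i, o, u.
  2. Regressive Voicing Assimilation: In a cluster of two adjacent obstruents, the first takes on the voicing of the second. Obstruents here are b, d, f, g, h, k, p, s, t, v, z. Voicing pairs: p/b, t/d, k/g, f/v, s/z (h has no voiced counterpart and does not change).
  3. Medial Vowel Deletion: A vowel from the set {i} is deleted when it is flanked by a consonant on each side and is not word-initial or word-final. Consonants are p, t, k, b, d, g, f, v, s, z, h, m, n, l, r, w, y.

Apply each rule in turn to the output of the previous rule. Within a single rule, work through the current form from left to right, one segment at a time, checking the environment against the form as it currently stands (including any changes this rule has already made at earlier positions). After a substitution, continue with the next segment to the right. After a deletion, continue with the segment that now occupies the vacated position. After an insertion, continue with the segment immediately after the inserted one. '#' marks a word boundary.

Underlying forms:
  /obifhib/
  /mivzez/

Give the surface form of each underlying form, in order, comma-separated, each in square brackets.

/obifhib/:
  1 Intervocalic Lenition: [obifhib] → [ovifhib]
  2 Regressive Voicing Assimilation: no change — [ovifhib]
  3 Medial Vowel Deletion: [ovifhib] → [ovfhb]
/mivzez/:
  1 Intervocalic Lenition: no change — [mivzez]
  2 Regressive Voicing Assimilation: no change — [mivzez]
  3 Medial Vowel Deletion: [mivzez] → [mvzez]

[ovfhb], [mvzez]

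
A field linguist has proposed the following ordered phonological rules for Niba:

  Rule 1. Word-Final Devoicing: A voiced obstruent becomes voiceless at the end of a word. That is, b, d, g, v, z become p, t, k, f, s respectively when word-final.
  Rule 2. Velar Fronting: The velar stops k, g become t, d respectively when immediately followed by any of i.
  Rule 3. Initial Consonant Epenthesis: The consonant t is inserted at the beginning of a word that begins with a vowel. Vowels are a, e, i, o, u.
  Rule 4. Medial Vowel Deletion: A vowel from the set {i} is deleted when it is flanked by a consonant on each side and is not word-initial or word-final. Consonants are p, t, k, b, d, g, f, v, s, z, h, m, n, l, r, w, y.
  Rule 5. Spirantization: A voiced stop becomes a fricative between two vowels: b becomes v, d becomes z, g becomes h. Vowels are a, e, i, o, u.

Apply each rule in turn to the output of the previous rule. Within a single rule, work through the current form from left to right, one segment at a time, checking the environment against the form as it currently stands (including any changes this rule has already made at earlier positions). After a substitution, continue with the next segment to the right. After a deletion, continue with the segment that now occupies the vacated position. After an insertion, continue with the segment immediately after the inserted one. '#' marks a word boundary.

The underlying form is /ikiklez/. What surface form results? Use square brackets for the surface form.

Rule 1 Word-Final Devoicing: [ikiklez] → [ikikles]
Rule 2 Velar Fronting: [ikikles] → [itikles]
Rule 3 Initial Consonant Epenthesis: [itikles] → [titikles]
Rule 4 Medial Vowel Deletion: [titikles] → [ttkles]
Rule 5 Spirantization: no change — [ttkles]

[ttkles]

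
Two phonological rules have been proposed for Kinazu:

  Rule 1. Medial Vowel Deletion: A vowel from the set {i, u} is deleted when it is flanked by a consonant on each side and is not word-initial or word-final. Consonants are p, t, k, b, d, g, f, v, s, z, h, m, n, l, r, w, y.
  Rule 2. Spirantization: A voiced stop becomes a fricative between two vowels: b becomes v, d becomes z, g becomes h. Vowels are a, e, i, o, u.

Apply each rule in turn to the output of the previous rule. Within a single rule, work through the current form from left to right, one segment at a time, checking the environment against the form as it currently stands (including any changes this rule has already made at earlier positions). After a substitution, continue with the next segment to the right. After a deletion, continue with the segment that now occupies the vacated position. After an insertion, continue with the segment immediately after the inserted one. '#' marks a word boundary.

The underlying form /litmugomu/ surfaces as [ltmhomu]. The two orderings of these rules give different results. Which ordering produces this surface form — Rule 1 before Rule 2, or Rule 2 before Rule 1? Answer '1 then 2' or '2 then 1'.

2 then 1

Order 1 then 2:
  1 Medial Vowel Deletion: [litmugomu] → [ltmgomu]
  2 Spirantization: no change — [ltmgomu]
  result: [ltmgomu]
Order 2 then 1:
  2 Spirantization: [litmugomu] → [litmuhomu]
  1 Medial Vowel Deletion: [litmuhomu] → [ltmhomu]
  result: [ltmhomu]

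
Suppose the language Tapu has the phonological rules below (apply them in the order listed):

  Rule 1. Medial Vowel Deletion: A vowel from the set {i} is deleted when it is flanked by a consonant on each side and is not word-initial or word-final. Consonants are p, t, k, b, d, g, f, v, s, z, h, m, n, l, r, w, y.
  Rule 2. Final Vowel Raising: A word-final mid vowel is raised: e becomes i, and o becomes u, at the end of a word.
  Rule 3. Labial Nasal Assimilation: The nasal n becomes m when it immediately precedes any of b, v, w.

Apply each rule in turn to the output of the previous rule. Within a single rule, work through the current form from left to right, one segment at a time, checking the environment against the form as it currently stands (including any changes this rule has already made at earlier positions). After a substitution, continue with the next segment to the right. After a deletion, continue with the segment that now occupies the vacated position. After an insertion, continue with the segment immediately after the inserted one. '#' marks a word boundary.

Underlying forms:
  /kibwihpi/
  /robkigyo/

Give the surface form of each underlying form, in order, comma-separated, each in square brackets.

/kibwihpi/:
  Rule 1 Medial Vowel Deletion: [kibwihpi] → [kbwhpi]
  Rule 2 Final Vowel Raising: no change — [kbwhpi]
  Rule 3 Labial Nasal Assimilation: no change — [kbwhpi]
/robkigyo/:
  Rule 1 Medial Vowel Deletion: [robkigyo] → [robkgyo]
  Rule 2 Final Vowel Raising: [robkgyo] → [robkgyu]
  Rule 3 Labial Nasal Assimilation: no change — [robkgyu]

[kbwhpi], [robkgyu]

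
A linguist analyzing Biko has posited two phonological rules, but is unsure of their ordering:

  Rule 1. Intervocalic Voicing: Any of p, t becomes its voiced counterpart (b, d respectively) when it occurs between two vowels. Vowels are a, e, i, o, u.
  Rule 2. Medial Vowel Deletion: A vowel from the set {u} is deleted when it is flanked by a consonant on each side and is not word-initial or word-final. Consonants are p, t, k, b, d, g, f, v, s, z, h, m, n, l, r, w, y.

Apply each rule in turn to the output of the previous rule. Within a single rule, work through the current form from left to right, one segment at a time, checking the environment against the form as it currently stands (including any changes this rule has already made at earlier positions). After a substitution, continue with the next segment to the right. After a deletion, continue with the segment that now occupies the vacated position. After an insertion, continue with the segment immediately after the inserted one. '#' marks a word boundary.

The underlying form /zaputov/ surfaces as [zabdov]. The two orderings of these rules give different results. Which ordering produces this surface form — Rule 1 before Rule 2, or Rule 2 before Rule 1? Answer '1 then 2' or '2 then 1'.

Order 1 then 2:
  1 Intervocalic Voicing: [zaputov] → [zabudov]
  2 Medial Vowel Deletion: [zabudov] → [zabdov]
  result: [zabdov]
Order 2 then 1:
  2 Medial Vowel Deletion: [zaputov] → [zaptov]
  1 Intervocalic Voicing: no change — [zaptov]
  result: [zaptov]

1 then 2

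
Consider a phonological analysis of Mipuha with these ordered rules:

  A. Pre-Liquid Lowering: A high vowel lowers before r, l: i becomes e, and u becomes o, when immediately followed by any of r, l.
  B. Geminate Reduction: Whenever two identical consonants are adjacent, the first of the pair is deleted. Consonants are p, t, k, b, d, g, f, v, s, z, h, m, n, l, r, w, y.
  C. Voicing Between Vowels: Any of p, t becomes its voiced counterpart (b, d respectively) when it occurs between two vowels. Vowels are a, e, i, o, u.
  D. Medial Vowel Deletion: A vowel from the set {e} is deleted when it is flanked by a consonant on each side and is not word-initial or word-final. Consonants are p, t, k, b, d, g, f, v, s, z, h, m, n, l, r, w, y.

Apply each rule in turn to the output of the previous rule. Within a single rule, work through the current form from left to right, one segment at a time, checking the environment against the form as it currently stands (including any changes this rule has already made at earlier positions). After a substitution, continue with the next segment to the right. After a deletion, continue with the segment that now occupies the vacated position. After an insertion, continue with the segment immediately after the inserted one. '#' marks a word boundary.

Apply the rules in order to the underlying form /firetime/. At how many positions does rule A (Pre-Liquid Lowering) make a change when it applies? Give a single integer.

A Pre-Liquid Lowering: [firetime] → [feretime]
B Geminate Reduction: no change — [feretime]
C Voicing Between Vowels: [feretime] → [feredime]
D Medial Vowel Deletion: [feredime] → [frdime]
Rule A changed 1 position(s).

1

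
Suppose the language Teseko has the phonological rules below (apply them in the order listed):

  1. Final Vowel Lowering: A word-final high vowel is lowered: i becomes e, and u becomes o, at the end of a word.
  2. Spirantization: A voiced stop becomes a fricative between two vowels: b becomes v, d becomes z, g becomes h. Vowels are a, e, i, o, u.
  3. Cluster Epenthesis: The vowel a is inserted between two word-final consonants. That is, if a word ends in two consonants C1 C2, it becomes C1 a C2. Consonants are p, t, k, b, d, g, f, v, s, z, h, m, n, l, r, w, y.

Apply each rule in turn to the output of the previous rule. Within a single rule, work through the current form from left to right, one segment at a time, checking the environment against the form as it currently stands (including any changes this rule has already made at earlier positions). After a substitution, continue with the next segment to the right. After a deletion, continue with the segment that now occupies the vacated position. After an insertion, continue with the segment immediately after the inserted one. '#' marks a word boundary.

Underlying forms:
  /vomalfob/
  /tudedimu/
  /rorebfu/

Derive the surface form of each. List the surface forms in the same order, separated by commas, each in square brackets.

/vomalfob/:
  1 Final Vowel Lowering: no change — [vomalfob]
  2 Spirantization: no change — [vomalfob]
  3 Cluster Epenthesis: no change — [vomalfob]
/tudedimu/:
  1 Final Vowel Lowering: [tudedimu] → [tudedimo]
  2 Spirantization: [tudedimo] → [tuzezimo]
  3 Cluster Epenthesis: no change — [tuzezimo]
/rorebfu/:
  1 Final Vowel Lowering: [rorebfu] → [rorebfo]
  2 Spirantization: no change — [rorebfo]
  3 Cluster Epenthesis: no change — [rorebfo]

[vomalfob], [tuzezimo], [rorebfo]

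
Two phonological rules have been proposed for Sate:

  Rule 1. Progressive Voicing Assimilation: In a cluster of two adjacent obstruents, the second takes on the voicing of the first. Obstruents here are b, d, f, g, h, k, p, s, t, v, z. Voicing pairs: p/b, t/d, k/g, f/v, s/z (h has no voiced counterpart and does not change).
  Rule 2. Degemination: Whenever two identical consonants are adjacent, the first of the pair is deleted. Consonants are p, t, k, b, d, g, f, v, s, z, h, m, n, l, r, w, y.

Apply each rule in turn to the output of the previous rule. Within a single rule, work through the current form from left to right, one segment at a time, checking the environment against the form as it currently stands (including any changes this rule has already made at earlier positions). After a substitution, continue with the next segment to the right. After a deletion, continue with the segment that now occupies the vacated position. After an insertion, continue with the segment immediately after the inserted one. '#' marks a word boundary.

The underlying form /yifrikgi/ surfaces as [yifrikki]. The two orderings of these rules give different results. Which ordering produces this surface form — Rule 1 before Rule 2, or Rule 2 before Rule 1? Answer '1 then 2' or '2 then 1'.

Order 1 then 2:
  1 Progressive Voicing Assimilation: [yifrikgi] → [yifrikki]
  2 Degemination: [yifrikki] → [yifriki]
  result: [yifriki]
Order 2 then 1:
  2 Degemination: no change — [yifrikgi]
  1 Progressive Voicing Assimilation: [yifrikgi] → [yifrikki]
  result: [yifrikki]

2 then 1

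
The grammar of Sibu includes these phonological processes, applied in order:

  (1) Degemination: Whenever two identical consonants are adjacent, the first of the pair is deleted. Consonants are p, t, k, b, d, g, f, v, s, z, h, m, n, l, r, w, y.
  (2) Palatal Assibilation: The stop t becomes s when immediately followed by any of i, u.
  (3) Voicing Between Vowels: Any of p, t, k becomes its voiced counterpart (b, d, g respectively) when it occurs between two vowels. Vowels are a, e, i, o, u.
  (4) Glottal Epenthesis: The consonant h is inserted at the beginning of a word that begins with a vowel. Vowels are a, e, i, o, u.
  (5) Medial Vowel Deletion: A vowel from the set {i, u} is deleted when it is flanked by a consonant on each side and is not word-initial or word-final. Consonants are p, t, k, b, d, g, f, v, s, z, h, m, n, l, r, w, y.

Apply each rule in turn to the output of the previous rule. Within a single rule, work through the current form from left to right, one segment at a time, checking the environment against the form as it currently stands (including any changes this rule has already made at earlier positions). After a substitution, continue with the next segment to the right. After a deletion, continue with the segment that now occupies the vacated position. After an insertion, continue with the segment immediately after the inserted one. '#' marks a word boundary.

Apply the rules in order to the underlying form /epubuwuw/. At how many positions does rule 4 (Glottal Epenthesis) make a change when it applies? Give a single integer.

1

(1) Degemination: no change — [epubuwuw]
(2) Palatal Assibilation: no change — [epubuwuw]
(3) Voicing Between Vowels: [epubuwuw] → [ebubuwuw]
(4) Glottal Epenthesis: [ebubuwuw] → [hebubuwuw]
(5) Medial Vowel Deletion: [hebubuwuw] → [hebbww]
Rule 4 changed 1 position(s).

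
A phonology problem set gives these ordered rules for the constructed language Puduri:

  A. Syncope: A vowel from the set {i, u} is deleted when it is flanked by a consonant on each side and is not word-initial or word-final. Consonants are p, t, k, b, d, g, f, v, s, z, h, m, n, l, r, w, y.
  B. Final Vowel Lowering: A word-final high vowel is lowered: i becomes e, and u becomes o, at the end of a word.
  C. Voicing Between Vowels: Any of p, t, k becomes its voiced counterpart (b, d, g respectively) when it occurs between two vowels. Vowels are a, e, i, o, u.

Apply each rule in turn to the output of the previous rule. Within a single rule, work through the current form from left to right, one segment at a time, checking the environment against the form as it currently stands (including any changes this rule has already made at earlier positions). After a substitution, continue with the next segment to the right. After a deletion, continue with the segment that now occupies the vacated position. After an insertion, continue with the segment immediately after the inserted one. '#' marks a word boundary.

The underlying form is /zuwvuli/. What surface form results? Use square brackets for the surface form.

[zwvle]

A Syncope: [zuwvuli] → [zwvli]
B Final Vowel Lowering: [zwvli] → [zwvle]
C Voicing Between Vowels: no change — [zwvle]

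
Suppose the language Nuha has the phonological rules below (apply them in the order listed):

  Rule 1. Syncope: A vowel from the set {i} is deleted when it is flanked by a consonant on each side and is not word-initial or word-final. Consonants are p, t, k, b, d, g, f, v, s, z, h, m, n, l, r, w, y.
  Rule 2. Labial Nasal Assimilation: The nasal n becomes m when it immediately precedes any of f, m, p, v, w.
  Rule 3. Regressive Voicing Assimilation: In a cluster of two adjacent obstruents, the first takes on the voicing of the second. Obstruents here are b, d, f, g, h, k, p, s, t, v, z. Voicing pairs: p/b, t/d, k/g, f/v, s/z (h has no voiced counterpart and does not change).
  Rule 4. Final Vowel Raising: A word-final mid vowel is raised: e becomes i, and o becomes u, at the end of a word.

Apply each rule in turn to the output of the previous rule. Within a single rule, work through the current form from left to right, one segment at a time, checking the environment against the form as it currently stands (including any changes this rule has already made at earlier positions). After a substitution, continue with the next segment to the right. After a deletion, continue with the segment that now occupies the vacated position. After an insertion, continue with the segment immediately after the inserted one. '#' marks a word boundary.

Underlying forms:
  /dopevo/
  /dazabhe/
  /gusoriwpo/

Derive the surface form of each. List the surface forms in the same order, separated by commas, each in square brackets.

/dopevo/:
  Rule 1 Syncope: no change — [dopevo]
  Rule 2 Labial Nasal Assimilation: no change — [dopevo]
  Rule 3 Regressive Voicing Assimilation: no change — [dopevo]
  Rule 4 Final Vowel Raising: [dopevo] → [dopevu]
/dazabhe/:
  Rule 1 Syncope: no change — [dazabhe]
  Rule 2 Labial Nasal Assimilation: no change — [dazabhe]
  Rule 3 Regressive Voicing Assimilation: [dazabhe] → [dazaphe]
  Rule 4 Final Vowel Raising: [dazaphe] → [dazaphi]
/gusoriwpo/:
  Rule 1 Syncope: [gusoriwpo] → [gusorwpo]
  Rule 2 Labial Nasal Assimilation: no change — [gusorwpo]
  Rule 3 Regressive Voicing Assimilation: no change — [gusorwpo]
  Rule 4 Final Vowel Raising: [gusorwpo] → [gusorwpu]

[dopevu], [dazaphi], [gusorwpu]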